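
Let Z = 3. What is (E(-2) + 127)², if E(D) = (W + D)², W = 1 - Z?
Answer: 20449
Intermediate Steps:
W = -2 (W = 1 - 1*3 = 1 - 3 = -2)
E(D) = (-2 + D)²
(E(-2) + 127)² = ((-2 - 2)² + 127)² = ((-4)² + 127)² = (16 + 127)² = 143² = 20449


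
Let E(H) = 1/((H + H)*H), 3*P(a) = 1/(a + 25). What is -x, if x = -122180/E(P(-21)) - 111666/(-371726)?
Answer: 5676180341/3345534 ≈ 1696.6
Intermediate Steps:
P(a) = 1/(3*(25 + a)) (P(a) = 1/(3*(a + 25)) = 1/(3*(25 + a)))
E(H) = 1/(2*H**2) (E(H) = 1/(((2*H))*H) = (1/(2*H))/H = 1/(2*H**2))
x = -5676180341/3345534 (x = -122180*2/(9*(25 - 21)**2) - 111666/(-371726) = -122180/(1/(2*((1/3)/4)**2)) - 111666*(-1/371726) = -122180/(1/(2*((1/3)*(1/4))**2)) + 55833/185863 = -122180/(1/(2*12**(-2))) + 55833/185863 = -122180/((1/2)*144) + 55833/185863 = -122180/72 + 55833/185863 = -122180*1/72 + 55833/185863 = -30545/18 + 55833/185863 = -5676180341/3345534 ≈ -1696.6)
-x = -1*(-5676180341/3345534) = 5676180341/3345534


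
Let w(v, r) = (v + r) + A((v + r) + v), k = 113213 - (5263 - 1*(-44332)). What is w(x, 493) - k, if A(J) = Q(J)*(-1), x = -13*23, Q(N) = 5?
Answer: -63429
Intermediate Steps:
x = -299
k = 63618 (k = 113213 - (5263 + 44332) = 113213 - 1*49595 = 113213 - 49595 = 63618)
A(J) = -5 (A(J) = 5*(-1) = -5)
w(v, r) = -5 + r + v (w(v, r) = (v + r) - 5 = (r + v) - 5 = -5 + r + v)
w(x, 493) - k = (-5 + 493 - 299) - 1*63618 = 189 - 63618 = -63429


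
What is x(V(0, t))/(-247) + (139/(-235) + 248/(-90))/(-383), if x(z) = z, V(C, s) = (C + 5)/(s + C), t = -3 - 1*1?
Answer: 11044277/800324460 ≈ 0.013800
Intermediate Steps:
t = -4 (t = -3 - 1 = -4)
V(C, s) = (5 + C)/(C + s)
x(V(0, t))/(-247) + (139/(-235) + 248/(-90))/(-383) = ((5 + 0)/(0 - 4))/(-247) + (139/(-235) + 248/(-90))/(-383) = (5/(-4))*(-1/247) + (139*(-1/235) + 248*(-1/90))*(-1/383) = -1/4*5*(-1/247) + (-139/235 - 124/45)*(-1/383) = -5/4*(-1/247) - 7079/2115*(-1/383) = 5/988 + 7079/810045 = 11044277/800324460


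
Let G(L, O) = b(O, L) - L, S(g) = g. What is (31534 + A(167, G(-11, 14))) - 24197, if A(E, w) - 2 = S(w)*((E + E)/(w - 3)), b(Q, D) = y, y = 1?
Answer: 23353/3 ≈ 7784.3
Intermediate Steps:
b(Q, D) = 1
G(L, O) = 1 - L
A(E, w) = 2 + 2*E*w/(-3 + w) (A(E, w) = 2 + w*((E + E)/(w - 3)) = 2 + w*((2*E)/(-3 + w)) = 2 + w*(2*E/(-3 + w)) = 2 + 2*E*w/(-3 + w))
(31534 + A(167, G(-11, 14))) - 24197 = (31534 + 2*(-3 + (1 - 1*(-11)) + 167*(1 - 1*(-11)))/(-3 + (1 - 1*(-11)))) - 24197 = (31534 + 2*(-3 + (1 + 11) + 167*(1 + 11))/(-3 + (1 + 11))) - 24197 = (31534 + 2*(-3 + 12 + 167*12)/(-3 + 12)) - 24197 = (31534 + 2*(-3 + 12 + 2004)/9) - 24197 = (31534 + 2*(⅑)*2013) - 24197 = (31534 + 1342/3) - 24197 = 95944/3 - 24197 = 23353/3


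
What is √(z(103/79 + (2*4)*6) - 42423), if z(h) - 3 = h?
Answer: I*√264435515/79 ≈ 205.84*I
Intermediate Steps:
z(h) = 3 + h
√(z(103/79 + (2*4)*6) - 42423) = √((3 + (103/79 + (2*4)*6)) - 42423) = √((3 + (103*(1/79) + 8*6)) - 42423) = √((3 + (103/79 + 48)) - 42423) = √((3 + 3895/79) - 42423) = √(4132/79 - 42423) = √(-3347285/79) = I*√264435515/79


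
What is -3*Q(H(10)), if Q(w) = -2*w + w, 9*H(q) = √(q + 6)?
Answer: 4/3 ≈ 1.3333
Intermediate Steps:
H(q) = √(6 + q)/9 (H(q) = √(q + 6)/9 = √(6 + q)/9)
Q(w) = -w
-3*Q(H(10)) = -(-3)*√(6 + 10)/9 = -(-3)*√16/9 = -(-3)*(⅑)*4 = -(-3)*4/9 = -3*(-4/9) = 4/3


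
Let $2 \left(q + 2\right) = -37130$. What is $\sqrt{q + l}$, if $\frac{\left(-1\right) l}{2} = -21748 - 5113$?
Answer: $\sqrt{35155} \approx 187.5$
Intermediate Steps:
$q = -18567$ ($q = -2 + \frac{1}{2} \left(-37130\right) = -2 - 18565 = -18567$)
$l = 53722$ ($l = - 2 \left(-21748 - 5113\right) = \left(-2\right) \left(-26861\right) = 53722$)
$\sqrt{q + l} = \sqrt{-18567 + 53722} = \sqrt{35155}$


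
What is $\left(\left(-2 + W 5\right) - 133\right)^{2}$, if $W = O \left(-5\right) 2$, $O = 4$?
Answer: $112225$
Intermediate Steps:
$W = -40$ ($W = 4 \left(-5\right) 2 = \left(-20\right) 2 = -40$)
$\left(\left(-2 + W 5\right) - 133\right)^{2} = \left(\left(-2 - 200\right) - 133\right)^{2} = \left(-202 - 133\right)^{2} = \left(-335\right)^{2} = 112225$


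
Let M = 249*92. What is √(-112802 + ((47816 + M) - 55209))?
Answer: I*√97287 ≈ 311.91*I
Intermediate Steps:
M = 22908
√(-112802 + ((47816 + M) - 55209)) = √(-112802 + ((47816 + 22908) - 55209)) = √(-112802 + (70724 - 55209)) = √(-112802 + 15515) = √(-97287) = I*√97287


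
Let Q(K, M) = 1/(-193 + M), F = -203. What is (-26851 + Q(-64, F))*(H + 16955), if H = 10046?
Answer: -287101551997/396 ≈ -7.2500e+8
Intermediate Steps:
(-26851 + Q(-64, F))*(H + 16955) = (-26851 + 1/(-193 - 203))*(10046 + 16955) = (-26851 + 1/(-396))*27001 = (-26851 - 1/396)*27001 = -10632997/396*27001 = -287101551997/396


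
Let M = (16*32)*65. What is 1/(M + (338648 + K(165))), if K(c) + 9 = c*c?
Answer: 1/399144 ≈ 2.5054e-6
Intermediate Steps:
K(c) = -9 + c**2 (K(c) = -9 + c*c = -9 + c**2)
M = 33280 (M = 512*65 = 33280)
1/(M + (338648 + K(165))) = 1/(33280 + (338648 + (-9 + 165**2))) = 1/(33280 + (338648 + (-9 + 27225))) = 1/(33280 + (338648 + 27216)) = 1/(33280 + 365864) = 1/399144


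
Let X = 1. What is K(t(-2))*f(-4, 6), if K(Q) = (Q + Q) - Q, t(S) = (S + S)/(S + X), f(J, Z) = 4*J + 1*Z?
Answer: -40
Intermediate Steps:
f(J, Z) = Z + 4*J (f(J, Z) = 4*J + Z = Z + 4*J)
t(S) = 2*S/(1 + S) (t(S) = (S + S)/(S + 1) = (2*S)/(1 + S) = 2*S/(1 + S))
K(Q) = Q (K(Q) = 2*Q - Q = Q)
K(t(-2))*f(-4, 6) = (2*(-2)/(1 - 2))*(6 + 4*(-4)) = (2*(-2)/(-1))*(6 - 16) = (2*(-2)*(-1))*(-10) = 4*(-10) = -40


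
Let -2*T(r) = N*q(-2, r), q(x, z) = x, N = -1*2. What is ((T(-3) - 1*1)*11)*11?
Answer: -363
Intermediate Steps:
N = -2
T(r) = -2 (T(r) = -(-1)*(-2) = -½*4 = -2)
((T(-3) - 1*1)*11)*11 = ((-2 - 1*1)*11)*11 = ((-2 - 1)*11)*11 = -3*11*11 = -33*11 = -363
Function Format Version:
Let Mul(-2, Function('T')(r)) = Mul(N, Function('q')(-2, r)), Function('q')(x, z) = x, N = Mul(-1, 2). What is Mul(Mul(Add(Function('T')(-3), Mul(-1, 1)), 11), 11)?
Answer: -363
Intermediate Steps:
N = -2
Function('T')(r) = -2 (Function('T')(r) = Mul(Rational(-1, 2), Mul(-2, -2)) = Mul(Rational(-1, 2), 4) = -2)
Mul(Mul(Add(Function('T')(-3), Mul(-1, 1)), 11), 11) = Mul(Mul(Add(-2, Mul(-1, 1)), 11), 11) = Mul(Mul(Add(-2, -1), 11), 11) = Mul(Mul(-3, 11), 11) = Mul(-33, 11) = -363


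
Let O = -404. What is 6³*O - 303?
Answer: -87567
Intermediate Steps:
6³*O - 303 = 6³*(-404) - 303 = 216*(-404) - 303 = -87264 - 303 = -87567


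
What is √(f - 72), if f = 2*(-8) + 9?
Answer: I*√79 ≈ 8.8882*I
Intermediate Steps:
f = -7 (f = -16 + 9 = -7)
√(f - 72) = √(-7 - 72) = √(-79) = I*√79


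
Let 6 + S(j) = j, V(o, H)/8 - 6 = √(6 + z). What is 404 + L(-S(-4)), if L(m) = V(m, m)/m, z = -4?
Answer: 2044/5 + 4*√2/5 ≈ 409.93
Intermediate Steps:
V(o, H) = 48 + 8*√2 (V(o, H) = 48 + 8*√(6 - 4) = 48 + 8*√2)
S(j) = -6 + j
L(m) = (48 + 8*√2)/m
404 + L(-S(-4)) = 404 + 8*(6 + √2)/((-(-6 - 4))) = 404 + 8*(6 + √2)/((-1*(-10))) = 404 + 8*(6 + √2)/10 = 404 + 8*(⅒)*(6 + √2) = 404 + (24/5 + 4*√2/5) = 2044/5 + 4*√2/5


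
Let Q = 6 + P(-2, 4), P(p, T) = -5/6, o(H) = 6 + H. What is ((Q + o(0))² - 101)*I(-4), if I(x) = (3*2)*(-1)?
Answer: -853/6 ≈ -142.17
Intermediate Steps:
I(x) = -6 (I(x) = 6*(-1) = -6)
P(p, T) = -⅚ (P(p, T) = -5*⅙ = -⅚)
Q = 31/6 (Q = 6 - ⅚ = 31/6 ≈ 5.1667)
((Q + o(0))² - 101)*I(-4) = ((31/6 + (6 + 0))² - 101)*(-6) = ((31/6 + 6)² - 101)*(-6) = ((67/6)² - 101)*(-6) = (4489/36 - 101)*(-6) = (853/36)*(-6) = -853/6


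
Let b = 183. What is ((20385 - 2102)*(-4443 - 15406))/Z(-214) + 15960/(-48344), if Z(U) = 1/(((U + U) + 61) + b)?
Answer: 403512049766509/6043 ≈ 6.6773e+10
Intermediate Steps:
Z(U) = 1/(244 + 2*U) (Z(U) = 1/(((U + U) + 61) + 183) = 1/((2*U + 61) + 183) = 1/((61 + 2*U) + 183) = 1/(244 + 2*U))
((20385 - 2102)*(-4443 - 15406))/Z(-214) + 15960/(-48344) = ((20385 - 2102)*(-4443 - 15406))/((1/(2*(122 - 214)))) + 15960/(-48344) = (18283*(-19849))/(((1/2)/(-92))) + 15960*(-1/48344) = -362899267/((1/2)*(-1/92)) - 1995/6043 = -362899267/(-1/184) - 1995/6043 = -362899267*(-184) - 1995/6043 = 66773465128 - 1995/6043 = 403512049766509/6043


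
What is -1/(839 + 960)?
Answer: -1/1799 ≈ -0.00055586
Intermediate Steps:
-1/(839 + 960) = -1/1799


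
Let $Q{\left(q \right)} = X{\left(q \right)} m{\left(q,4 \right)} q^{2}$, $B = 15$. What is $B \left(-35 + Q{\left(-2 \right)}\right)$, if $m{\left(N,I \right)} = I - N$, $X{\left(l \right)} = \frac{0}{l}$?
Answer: $-525$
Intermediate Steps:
$X{\left(l \right)} = 0$
$Q{\left(q \right)} = 0$ ($Q{\left(q \right)} = 0 \left(4 - q\right) q^{2} = 0 q^{2} \left(4 - q\right) = 0$)
$B \left(-35 + Q{\left(-2 \right)}\right) = 15 \left(-35 + 0\right) = 15 \left(-35\right) = -525$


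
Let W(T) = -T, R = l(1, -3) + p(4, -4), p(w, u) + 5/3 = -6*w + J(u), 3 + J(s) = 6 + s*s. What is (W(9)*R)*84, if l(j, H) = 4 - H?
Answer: -252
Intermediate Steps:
J(s) = 3 + s² (J(s) = -3 + (6 + s*s) = -3 + (6 + s²) = 3 + s²)
p(w, u) = 4/3 + u² - 6*w (p(w, u) = -5/3 + (-6*w + (3 + u²)) = -5/3 + (3 + u² - 6*w) = 4/3 + u² - 6*w)
R = ⅓ (R = (4 - 1*(-3)) + (4/3 + (-4)² - 6*4) = (4 + 3) + (4/3 + 16 - 24) = 7 - 20/3 = ⅓ ≈ 0.33333)
(W(9)*R)*84 = (-1*9*(⅓))*84 = -9*⅓*84 = -3*84 = -252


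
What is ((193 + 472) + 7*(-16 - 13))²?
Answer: 213444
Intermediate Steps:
((193 + 472) + 7*(-16 - 13))² = (665 + 7*(-29))² = (665 - 203)² = 462² = 213444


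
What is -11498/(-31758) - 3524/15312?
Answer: 2672591/20261604 ≈ 0.13190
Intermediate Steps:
-11498/(-31758) - 3524/15312 = -11498*(-1/31758) - 3524*1/15312 = 5749/15879 - 881/3828 = 2672591/20261604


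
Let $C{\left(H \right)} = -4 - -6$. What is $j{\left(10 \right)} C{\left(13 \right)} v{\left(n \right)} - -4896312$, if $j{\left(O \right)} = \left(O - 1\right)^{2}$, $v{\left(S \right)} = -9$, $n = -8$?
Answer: $4894854$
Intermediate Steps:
$j{\left(O \right)} = \left(-1 + O\right)^{2}$
$C{\left(H \right)} = 2$ ($C{\left(H \right)} = -4 + 6 = 2$)
$j{\left(10 \right)} C{\left(13 \right)} v{\left(n \right)} - -4896312 = \left(-1 + 10\right)^{2} \cdot 2 \left(-9\right) - -4896312 = 9^{2} \cdot 2 \left(-9\right) + 4896312 = 81 \cdot 2 \left(-9\right) + 4896312 = 162 \left(-9\right) + 4896312 = -1458 + 4896312 = 4894854$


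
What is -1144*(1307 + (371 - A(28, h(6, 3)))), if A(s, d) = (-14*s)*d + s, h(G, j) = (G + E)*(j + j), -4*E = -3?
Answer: -20049744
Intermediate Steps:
E = ¾ (E = -¼*(-3) = ¾ ≈ 0.75000)
h(G, j) = 2*j*(¾ + G) (h(G, j) = (G + ¾)*(j + j) = (¾ + G)*(2*j) = 2*j*(¾ + G))
A(s, d) = s - 14*d*s (A(s, d) = -14*d*s + s = s - 14*d*s)
-1144*(1307 + (371 - A(28, h(6, 3)))) = -1144*(1307 + (371 - 28*(1 - 7*3*(3 + 4*6)))) = -1144*(1307 + (371 - 28*(1 - 7*3*(3 + 24)))) = -1144*(1307 + (371 - 28*(1 - 7*3*27))) = -1144*(1307 + (371 - 28*(1 - 14*81/2))) = -1144*(1307 + (371 - 28*(1 - 567))) = -1144*(1307 + (371 - 28*(-566))) = -1144*(1307 + (371 - 1*(-15848))) = -1144*(1307 + (371 + 15848)) = -1144*(1307 + 16219) = -1144*17526 = -20049744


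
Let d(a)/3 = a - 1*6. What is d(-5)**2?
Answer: 1089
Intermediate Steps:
d(a) = -18 + 3*a (d(a) = 3*(a - 1*6) = 3*(a - 6) = 3*(-6 + a) = -18 + 3*a)
d(-5)**2 = (-18 + 3*(-5))**2 = (-18 - 15)**2 = (-33)**2 = 1089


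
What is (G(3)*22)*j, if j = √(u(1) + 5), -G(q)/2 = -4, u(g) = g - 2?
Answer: 352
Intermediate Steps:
u(g) = -2 + g
G(q) = 8 (G(q) = -2*(-4) = 8)
j = 2 (j = √((-2 + 1) + 5) = √(-1 + 5) = √4 = 2)
(G(3)*22)*j = (8*22)*2 = 176*2 = 352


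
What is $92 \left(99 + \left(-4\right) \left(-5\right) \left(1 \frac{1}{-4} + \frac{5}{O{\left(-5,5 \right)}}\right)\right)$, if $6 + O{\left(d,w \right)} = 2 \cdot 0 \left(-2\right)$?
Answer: $\frac{21344}{3} \approx 7114.7$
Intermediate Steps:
$O{\left(d,w \right)} = -6$ ($O{\left(d,w \right)} = -6 + 2 \cdot 0 \left(-2\right) = -6 + 0 \left(-2\right) = -6 + 0 = -6$)
$92 \left(99 + \left(-4\right) \left(-5\right) \left(1 \frac{1}{-4} + \frac{5}{O{\left(-5,5 \right)}}\right)\right) = 92 \left(99 + \left(-4\right) \left(-5\right) \left(1 \frac{1}{-4} + \frac{5}{-6}\right)\right) = 92 \left(99 + 20 \left(1 \left(- \frac{1}{4}\right) + 5 \left(- \frac{1}{6}\right)\right)\right) = 92 \left(99 + 20 \left(- \frac{1}{4} - \frac{5}{6}\right)\right) = 92 \left(99 + 20 \left(- \frac{13}{12}\right)\right) = 92 \left(99 - \frac{65}{3}\right) = 92 \cdot \frac{232}{3} = \frac{21344}{3}$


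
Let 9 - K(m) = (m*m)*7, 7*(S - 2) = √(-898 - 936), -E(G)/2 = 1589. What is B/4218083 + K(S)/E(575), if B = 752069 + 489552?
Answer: 2920877369/13405067774 + 2*I*√1834/1589 ≈ 0.21789 + 0.053902*I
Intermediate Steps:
E(G) = -3178 (E(G) = -2*1589 = -3178)
S = 2 + I*√1834/7 (S = 2 + √(-898 - 936)/7 = 2 + √(-1834)/7 = 2 + (I*√1834)/7 = 2 + I*√1834/7 ≈ 2.0 + 6.1179*I)
K(m) = 9 - 7*m² (K(m) = 9 - m*m*7 = 9 - m²*7 = 9 - 7*m²)
B = 1241621
B/4218083 + K(S)/E(575) = 1241621/4218083 + (9 - 7*(2 + I*√1834/7)²)/(-3178) = 1241621*(1/4218083) + (9 - 7*(2 + I*√1834/7)²)*(-1/3178) = 1241621/4218083 + (-9/3178 + (2 + I*√1834/7)²/454) = 3907908791/13405067774 + (2 + I*√1834/7)²/454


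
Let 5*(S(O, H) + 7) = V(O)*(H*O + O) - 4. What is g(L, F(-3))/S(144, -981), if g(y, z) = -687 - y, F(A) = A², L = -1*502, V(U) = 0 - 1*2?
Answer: -925/282201 ≈ -0.0032778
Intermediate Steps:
V(U) = -2 (V(U) = 0 - 2 = -2)
L = -502
S(O, H) = -39/5 - 2*O/5 - 2*H*O/5 (S(O, H) = -7 + (-2*(H*O + O) - 4)/5 = -7 + (-2*(O + H*O) - 4)/5 = -7 + ((-2*O - 2*H*O) - 4)/5 = -7 + (-4 - 2*O - 2*H*O)/5 = -7 + (-⅘ - 2*O/5 - 2*H*O/5) = -39/5 - 2*O/5 - 2*H*O/5)
g(L, F(-3))/S(144, -981) = (-687 - 1*(-502))/(-39/5 - ⅖*144 - ⅖*(-981)*144) = (-687 + 502)/(-39/5 - 288/5 + 282528/5) = -185/282201/5 = -185*5/282201 = -925/282201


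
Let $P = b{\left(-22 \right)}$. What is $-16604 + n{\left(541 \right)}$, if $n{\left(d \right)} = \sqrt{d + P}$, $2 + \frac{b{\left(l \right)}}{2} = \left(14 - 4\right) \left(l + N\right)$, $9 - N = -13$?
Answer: $-16604 + \sqrt{537} \approx -16581.0$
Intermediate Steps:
$N = 22$ ($N = 9 - -13 = 9 + 13 = 22$)
$b{\left(l \right)} = 436 + 20 l$ ($b{\left(l \right)} = -4 + 2 \left(14 - 4\right) \left(l + 22\right) = -4 + 2 \cdot 10 \left(22 + l\right) = -4 + 2 \left(220 + 10 l\right) = -4 + \left(440 + 20 l\right) = 436 + 20 l$)
$P = -4$ ($P = 436 + 20 \left(-22\right) = 436 - 440 = -4$)
$n{\left(d \right)} = \sqrt{-4 + d}$ ($n{\left(d \right)} = \sqrt{d - 4} = \sqrt{-4 + d}$)
$-16604 + n{\left(541 \right)} = -16604 + \sqrt{-4 + 541} = -16604 + \sqrt{537}$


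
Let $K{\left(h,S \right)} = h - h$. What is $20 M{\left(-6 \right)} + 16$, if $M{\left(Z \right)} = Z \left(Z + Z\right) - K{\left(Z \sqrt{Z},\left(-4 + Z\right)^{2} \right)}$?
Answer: $1456$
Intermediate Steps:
$K{\left(h,S \right)} = 0$
$M{\left(Z \right)} = 2 Z^{2}$ ($M{\left(Z \right)} = Z \left(Z + Z\right) - 0 = Z 2 Z + 0 = 2 Z^{2} + 0 = 2 Z^{2}$)
$20 M{\left(-6 \right)} + 16 = 20 \cdot 2 \left(-6\right)^{2} + 16 = 20 \cdot 2 \cdot 36 + 16 = 20 \cdot 72 + 16 = 1440 + 16 = 1456$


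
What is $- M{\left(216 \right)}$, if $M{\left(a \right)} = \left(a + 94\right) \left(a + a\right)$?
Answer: $-133920$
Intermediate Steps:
$M{\left(a \right)} = 2 a \left(94 + a\right)$ ($M{\left(a \right)} = \left(94 + a\right) 2 a = 2 a \left(94 + a\right)$)
$- M{\left(216 \right)} = - 2 \cdot 216 \left(94 + 216\right) = - 2 \cdot 216 \cdot 310 = \left(-1\right) 133920 = -133920$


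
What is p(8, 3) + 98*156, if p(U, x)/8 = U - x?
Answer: 15328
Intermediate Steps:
p(U, x) = -8*x + 8*U (p(U, x) = 8*(U - x) = -8*x + 8*U)
p(8, 3) + 98*156 = (-8*3 + 8*8) + 98*156 = (-24 + 64) + 15288 = 40 + 15288 = 15328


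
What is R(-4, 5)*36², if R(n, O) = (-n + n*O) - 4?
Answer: -25920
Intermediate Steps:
R(n, O) = -4 - n + O*n (R(n, O) = (-n + O*n) - 4 = -4 - n + O*n)
R(-4, 5)*36² = (-4 - 1*(-4) + 5*(-4))*36² = (-4 + 4 - 20)*1296 = -20*1296 = -25920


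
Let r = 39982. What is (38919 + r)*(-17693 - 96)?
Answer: -1403569889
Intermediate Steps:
(38919 + r)*(-17693 - 96) = (38919 + 39982)*(-17693 - 96) = 78901*(-17789) = -1403569889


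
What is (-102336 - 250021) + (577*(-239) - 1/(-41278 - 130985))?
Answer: -84453658379/172263 ≈ -4.9026e+5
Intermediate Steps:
(-102336 - 250021) + (577*(-239) - 1/(-41278 - 130985)) = -352357 + (-137903 - 1/(-172263)) = -352357 + (-137903 - 1*(-1/172263)) = -352357 + (-137903 + 1/172263) = -352357 - 23755584488/172263 = -84453658379/172263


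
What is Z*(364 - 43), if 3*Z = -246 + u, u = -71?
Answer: -33919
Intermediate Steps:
Z = -317/3 (Z = (-246 - 71)/3 = (1/3)*(-317) = -317/3 ≈ -105.67)
Z*(364 - 43) = -317*(364 - 43)/3 = -317/3*321 = -33919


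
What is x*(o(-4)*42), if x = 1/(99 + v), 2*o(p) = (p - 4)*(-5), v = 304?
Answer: 840/403 ≈ 2.0844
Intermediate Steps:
o(p) = 10 - 5*p/2 (o(p) = ((p - 4)*(-5))/2 = ((-4 + p)*(-5))/2 = (20 - 5*p)/2 = 10 - 5*p/2)
x = 1/403 (x = 1/(99 + 304) = 1/403 ≈ 0.0024814)
x*(o(-4)*42) = ((10 - 5/2*(-4))*42)/403 = ((10 + 10)*42)/403 = (20*42)/403 = (1/403)*840 = 840/403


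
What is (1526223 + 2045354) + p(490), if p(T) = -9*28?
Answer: 3571325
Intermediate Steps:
p(T) = -252
(1526223 + 2045354) + p(490) = (1526223 + 2045354) - 252 = 3571577 - 252 = 3571325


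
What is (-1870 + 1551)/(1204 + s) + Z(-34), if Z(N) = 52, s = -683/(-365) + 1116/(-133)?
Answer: 3007361453/58131679 ≈ 51.734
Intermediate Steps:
s = -316501/48545 (s = -683*(-1/365) + 1116*(-1/133) = 683/365 - 1116/133 = -316501/48545 ≈ -6.5197)
(-1870 + 1551)/(1204 + s) + Z(-34) = (-1870 + 1551)/(1204 - 316501/48545) + 52 = -319/58131679/48545 + 52 = -319*48545/58131679 + 52 = -15485855/58131679 + 52 = 3007361453/58131679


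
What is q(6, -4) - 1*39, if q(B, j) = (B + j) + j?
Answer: -41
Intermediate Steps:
q(B, j) = B + 2*j
q(6, -4) - 1*39 = (6 + 2*(-4)) - 1*39 = (6 - 8) - 39 = -2 - 39 = -41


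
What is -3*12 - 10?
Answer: -46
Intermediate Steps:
-3*12 - 10 = -36 - 10 = -46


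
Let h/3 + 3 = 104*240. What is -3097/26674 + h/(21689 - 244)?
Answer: 1930693889/572023930 ≈ 3.3752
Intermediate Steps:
h = 74871 (h = -9 + 3*(104*240) = -9 + 3*24960 = -9 + 74880 = 74871)
-3097/26674 + h/(21689 - 244) = -3097/26674 + 74871/(21689 - 244) = -3097*1/26674 + 74871/21445 = -3097/26674 + 74871*(1/21445) = -3097/26674 + 74871/21445 = 1930693889/572023930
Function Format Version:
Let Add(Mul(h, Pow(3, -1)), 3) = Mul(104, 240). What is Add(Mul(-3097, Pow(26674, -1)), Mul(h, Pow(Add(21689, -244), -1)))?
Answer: Rational(1930693889, 572023930) ≈ 3.3752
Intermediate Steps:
h = 74871 (h = Add(-9, Mul(3, Mul(104, 240))) = Add(-9, Mul(3, 24960)) = Add(-9, 74880) = 74871)
Add(Mul(-3097, Pow(26674, -1)), Mul(h, Pow(Add(21689, -244), -1))) = Add(Mul(-3097, Pow(26674, -1)), Mul(74871, Pow(Add(21689, -244), -1))) = Add(Mul(-3097, Rational(1, 26674)), Mul(74871, Pow(21445, -1))) = Add(Rational(-3097, 26674), Mul(74871, Rational(1, 21445))) = Add(Rational(-3097, 26674), Rational(74871, 21445)) = Rational(1930693889, 572023930)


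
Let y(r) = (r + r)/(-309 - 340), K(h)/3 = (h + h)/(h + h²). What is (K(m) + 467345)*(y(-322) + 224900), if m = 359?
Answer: 1023210395060386/9735 ≈ 1.0511e+11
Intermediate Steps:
K(h) = 6*h/(h + h²) (K(h) = 3*((h + h)/(h + h²)) = 3*((2*h)/(h + h²)) = 3*(2*h/(h + h²)) = 6*h/(h + h²))
y(r) = -2*r/649 (y(r) = (2*r)/(-649) = (2*r)*(-1/649) = -2*r/649)
(K(m) + 467345)*(y(-322) + 224900) = (6/(1 + 359) + 467345)*(-2/649*(-322) + 224900) = (6/360 + 467345)*(644/649 + 224900) = (6*(1/360) + 467345)*(145960744/649) = (1/60 + 467345)*(145960744/649) = (28040701/60)*(145960744/649) = 1023210395060386/9735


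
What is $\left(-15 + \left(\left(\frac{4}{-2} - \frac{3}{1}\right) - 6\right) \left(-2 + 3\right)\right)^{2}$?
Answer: $676$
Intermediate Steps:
$\left(-15 + \left(\left(\frac{4}{-2} - \frac{3}{1}\right) - 6\right) \left(-2 + 3\right)\right)^{2} = \left(-15 + \left(\left(4 \left(- \frac{1}{2}\right) - 3\right) - 6\right) 1\right)^{2} = \left(-15 + \left(\left(-2 - 3\right) - 6\right) 1\right)^{2} = \left(-15 + \left(-5 - 6\right) 1\right)^{2} = \left(-15 - 11\right)^{2} = \left(-26\right)^{2} = 676$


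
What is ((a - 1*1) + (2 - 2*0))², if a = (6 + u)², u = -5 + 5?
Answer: 1369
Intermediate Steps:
u = 0
a = 36 (a = (6 + 0)² = 6² = 36)
((a - 1*1) + (2 - 2*0))² = ((36 - 1*1) + (2 - 2*0))² = ((36 - 1) + (2 + 0))² = (35 + 2)² = 37² = 1369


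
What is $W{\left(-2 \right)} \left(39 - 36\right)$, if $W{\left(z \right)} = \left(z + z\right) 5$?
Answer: $-60$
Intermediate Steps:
$W{\left(z \right)} = 10 z$ ($W{\left(z \right)} = 2 z 5 = 10 z$)
$W{\left(-2 \right)} \left(39 - 36\right) = 10 \left(-2\right) \left(39 - 36\right) = \left(-20\right) 3 = -60$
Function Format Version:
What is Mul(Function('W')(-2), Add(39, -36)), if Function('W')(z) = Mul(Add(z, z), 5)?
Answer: -60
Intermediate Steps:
Function('W')(z) = Mul(10, z) (Function('W')(z) = Mul(Mul(2, z), 5) = Mul(10, z))
Mul(Function('W')(-2), Add(39, -36)) = Mul(Mul(10, -2), Add(39, -36)) = Mul(-20, 3) = -60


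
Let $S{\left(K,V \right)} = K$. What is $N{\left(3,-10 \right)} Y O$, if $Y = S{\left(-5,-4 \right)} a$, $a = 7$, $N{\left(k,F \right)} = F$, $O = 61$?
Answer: $21350$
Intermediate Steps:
$Y = -35$ ($Y = \left(-5\right) 7 = -35$)
$N{\left(3,-10 \right)} Y O = \left(-10\right) \left(-35\right) 61 = 350 \cdot 61 = 21350$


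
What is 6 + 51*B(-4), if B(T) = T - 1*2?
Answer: -300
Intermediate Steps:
B(T) = -2 + T (B(T) = T - 2 = -2 + T)
6 + 51*B(-4) = 6 + 51*(-2 - 4) = 6 + 51*(-6) = 6 - 306 = -300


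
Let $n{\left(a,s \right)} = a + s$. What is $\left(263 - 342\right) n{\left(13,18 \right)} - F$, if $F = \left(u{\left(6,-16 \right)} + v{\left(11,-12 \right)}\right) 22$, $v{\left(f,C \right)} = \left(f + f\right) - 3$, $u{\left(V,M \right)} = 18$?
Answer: $-3263$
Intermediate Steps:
$v{\left(f,C \right)} = -3 + 2 f$ ($v{\left(f,C \right)} = 2 f - 3 = -3 + 2 f$)
$F = 814$ ($F = \left(18 + \left(-3 + 2 \cdot 11\right)\right) 22 = \left(18 + \left(-3 + 22\right)\right) 22 = \left(18 + 19\right) 22 = 37 \cdot 22 = 814$)
$\left(263 - 342\right) n{\left(13,18 \right)} - F = \left(263 - 342\right) \left(13 + 18\right) - 814 = \left(-79\right) 31 - 814 = -2449 - 814 = -3263$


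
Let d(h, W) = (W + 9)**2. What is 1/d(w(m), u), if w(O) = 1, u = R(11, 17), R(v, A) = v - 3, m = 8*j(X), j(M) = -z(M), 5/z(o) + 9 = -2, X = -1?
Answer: 1/289 ≈ 0.0034602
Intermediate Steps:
z(o) = -5/11 (z(o) = 5/(-9 - 2) = 5/(-11) = 5*(-1/11) = -5/11)
j(M) = 5/11 (j(M) = -1*(-5/11) = 5/11)
m = 40/11 (m = 8*(5/11) = 40/11 ≈ 3.6364)
R(v, A) = -3 + v
u = 8 (u = -3 + 11 = 8)
d(h, W) = (9 + W)**2
1/d(w(m), u) = 1/((9 + 8)**2) = 1/(17**2) = 1/289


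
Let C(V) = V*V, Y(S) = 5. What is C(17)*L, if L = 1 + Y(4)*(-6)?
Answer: -8381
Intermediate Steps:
C(V) = V**2
L = -29 (L = 1 + 5*(-6) = 1 - 30 = -29)
C(17)*L = 17**2*(-29) = 289*(-29) = -8381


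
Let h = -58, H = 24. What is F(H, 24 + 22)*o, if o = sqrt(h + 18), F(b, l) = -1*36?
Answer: -72*I*sqrt(10) ≈ -227.68*I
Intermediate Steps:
F(b, l) = -36
o = 2*I*sqrt(10) (o = sqrt(-58 + 18) = sqrt(-40) = 2*I*sqrt(10) ≈ 6.3246*I)
F(H, 24 + 22)*o = -72*I*sqrt(10)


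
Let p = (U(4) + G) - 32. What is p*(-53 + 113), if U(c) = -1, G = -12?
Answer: -2700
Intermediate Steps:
p = -45 (p = (-1 - 12) - 32 = -13 - 32 = -45)
p*(-53 + 113) = -45*(-53 + 113) = -45*60 = -2700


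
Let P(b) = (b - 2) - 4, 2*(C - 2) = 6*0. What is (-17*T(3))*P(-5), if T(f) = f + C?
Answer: 935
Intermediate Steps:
C = 2 (C = 2 + (6*0)/2 = 2 + (½)*0 = 2 + 0 = 2)
P(b) = -6 + b (P(b) = (-2 + b) - 4 = -6 + b)
T(f) = 2 + f (T(f) = f + 2 = 2 + f)
(-17*T(3))*P(-5) = (-17*(2 + 3))*(-6 - 5) = -17*5*(-11) = -85*(-11) = 935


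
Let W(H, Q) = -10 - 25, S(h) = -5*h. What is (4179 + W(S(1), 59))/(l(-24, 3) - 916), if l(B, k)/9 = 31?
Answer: -592/91 ≈ -6.5055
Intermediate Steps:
l(B, k) = 279 (l(B, k) = 9*31 = 279)
W(H, Q) = -35
(4179 + W(S(1), 59))/(l(-24, 3) - 916) = (4179 - 35)/(279 - 916) = 4144/(-637) = 4144*(-1/637) = -592/91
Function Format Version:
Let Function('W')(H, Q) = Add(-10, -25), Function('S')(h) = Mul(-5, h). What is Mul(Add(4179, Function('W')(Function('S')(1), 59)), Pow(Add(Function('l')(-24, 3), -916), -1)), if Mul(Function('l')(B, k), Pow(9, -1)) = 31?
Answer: Rational(-592, 91) ≈ -6.5055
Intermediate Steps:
Function('l')(B, k) = 279 (Function('l')(B, k) = Mul(9, 31) = 279)
Function('W')(H, Q) = -35
Mul(Add(4179, Function('W')(Function('S')(1), 59)), Pow(Add(Function('l')(-24, 3), -916), -1)) = Mul(Add(4179, -35), Pow(Add(279, -916), -1)) = Mul(4144, Pow(-637, -1)) = Mul(4144, Rational(-1, 637)) = Rational(-592, 91)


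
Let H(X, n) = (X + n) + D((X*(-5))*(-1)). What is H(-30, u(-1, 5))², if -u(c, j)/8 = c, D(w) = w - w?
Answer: 484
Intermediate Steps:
D(w) = 0
u(c, j) = -8*c
H(X, n) = X + n (H(X, n) = (X + n) + 0 = X + n)
H(-30, u(-1, 5))² = (-30 - 8*(-1))² = (-30 + 8)² = (-22)² = 484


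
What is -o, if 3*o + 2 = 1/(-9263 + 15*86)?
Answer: 15947/23919 ≈ 0.66671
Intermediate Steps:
o = -15947/23919 (o = -⅔ + 1/(3*(-9263 + 15*86)) = -⅔ + 1/(3*(-9263 + 1290)) = -⅔ + (⅓)/(-7973) = -⅔ + (⅓)*(-1/7973) = -⅔ - 1/23919 = -15947/23919 ≈ -0.66671)
-o = -1*(-15947/23919) = 15947/23919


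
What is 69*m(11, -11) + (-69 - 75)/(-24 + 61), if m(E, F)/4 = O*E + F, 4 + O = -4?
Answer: -1011132/37 ≈ -27328.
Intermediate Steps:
O = -8 (O = -4 - 4 = -8)
m(E, F) = -32*E + 4*F (m(E, F) = 4*(-8*E + F) = 4*(F - 8*E) = -32*E + 4*F)
69*m(11, -11) + (-69 - 75)/(-24 + 61) = 69*(-32*11 + 4*(-11)) + (-69 - 75)/(-24 + 61) = 69*(-352 - 44) - 144/37 = 69*(-396) - 144*1/37 = -27324 - 144/37 = -1011132/37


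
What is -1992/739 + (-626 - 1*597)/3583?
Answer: -8041133/2647837 ≈ -3.0369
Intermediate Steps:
-1992/739 + (-626 - 1*597)/3583 = -1992*1/739 + (-626 - 597)*(1/3583) = -1992/739 - 1223*1/3583 = -1992/739 - 1223/3583 = -8041133/2647837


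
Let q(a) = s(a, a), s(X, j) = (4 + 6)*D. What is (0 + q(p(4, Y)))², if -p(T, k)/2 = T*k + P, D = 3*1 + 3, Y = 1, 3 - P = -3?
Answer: 3600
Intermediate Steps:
P = 6 (P = 3 - 1*(-3) = 3 + 3 = 6)
D = 6 (D = 3 + 3 = 6)
p(T, k) = -12 - 2*T*k (p(T, k) = -2*(T*k + 6) = -2*(6 + T*k) = -12 - 2*T*k)
s(X, j) = 60 (s(X, j) = (4 + 6)*6 = 10*6 = 60)
q(a) = 60
(0 + q(p(4, Y)))² = (0 + 60)² = 60² = 3600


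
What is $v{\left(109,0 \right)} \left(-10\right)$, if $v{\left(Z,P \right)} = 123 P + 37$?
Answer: $-370$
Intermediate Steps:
$v{\left(Z,P \right)} = 37 + 123 P$
$v{\left(109,0 \right)} \left(-10\right) = \left(37 + 123 \cdot 0\right) \left(-10\right) = \left(37 + 0\right) \left(-10\right) = 37 \left(-10\right) = -370$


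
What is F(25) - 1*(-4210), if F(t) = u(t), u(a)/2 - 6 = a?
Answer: 4272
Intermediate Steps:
u(a) = 12 + 2*a
F(t) = 12 + 2*t
F(25) - 1*(-4210) = (12 + 2*25) - 1*(-4210) = (12 + 50) + 4210 = 62 + 4210 = 4272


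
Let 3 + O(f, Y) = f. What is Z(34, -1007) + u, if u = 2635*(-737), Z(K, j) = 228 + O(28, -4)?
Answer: -1941742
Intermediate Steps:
O(f, Y) = -3 + f
Z(K, j) = 253 (Z(K, j) = 228 + (-3 + 28) = 228 + 25 = 253)
u = -1941995
Z(34, -1007) + u = 253 - 1941995 = -1941742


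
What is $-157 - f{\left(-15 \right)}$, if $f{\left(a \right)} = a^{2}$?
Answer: $-382$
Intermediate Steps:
$-157 - f{\left(-15 \right)} = -157 - \left(-15\right)^{2} = -157 - 225 = -382$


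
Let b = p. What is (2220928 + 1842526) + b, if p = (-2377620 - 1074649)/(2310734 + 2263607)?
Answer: 18587620781545/4574341 ≈ 4.0635e+6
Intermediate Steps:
p = -3452269/4574341 ≈ -0.75470
b = -3452269/4574341 ≈ -0.75470
(2220928 + 1842526) + b = (2220928 + 1842526) - 3452269/4574341 = 4063454 - 3452269/4574341 = 18587620781545/4574341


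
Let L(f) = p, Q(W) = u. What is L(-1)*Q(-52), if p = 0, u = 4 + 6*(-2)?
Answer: 0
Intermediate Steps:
u = -8 (u = 4 - 12 = -8)
Q(W) = -8
L(f) = 0
L(-1)*Q(-52) = 0*(-8) = 0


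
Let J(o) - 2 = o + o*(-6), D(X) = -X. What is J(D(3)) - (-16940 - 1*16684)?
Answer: 33641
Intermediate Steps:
J(o) = 2 - 5*o (J(o) = 2 + (o + o*(-6)) = 2 + (o - 6*o) = 2 - 5*o)
J(D(3)) - (-16940 - 1*16684) = (2 - (-5)*3) - (-16940 - 1*16684) = (2 - 5*(-3)) - (-16940 - 16684) = (2 + 15) - 1*(-33624) = 17 + 33624 = 33641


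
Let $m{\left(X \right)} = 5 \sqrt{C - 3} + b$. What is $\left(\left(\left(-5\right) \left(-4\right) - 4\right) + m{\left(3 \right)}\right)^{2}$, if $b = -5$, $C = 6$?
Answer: $196 + 110 \sqrt{3} \approx 386.53$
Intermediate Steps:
$m{\left(X \right)} = -5 + 5 \sqrt{3}$ ($m{\left(X \right)} = 5 \sqrt{6 - 3} - 5 = 5 \sqrt{3} - 5 = -5 + 5 \sqrt{3}$)
$\left(\left(\left(-5\right) \left(-4\right) - 4\right) + m{\left(3 \right)}\right)^{2} = \left(\left(\left(-5\right) \left(-4\right) - 4\right) - \left(5 - 5 \sqrt{3}\right)\right)^{2} = \left(\left(20 - 4\right) - \left(5 - 5 \sqrt{3}\right)\right)^{2} = \left(16 - \left(5 - 5 \sqrt{3}\right)\right)^{2} = \left(11 + 5 \sqrt{3}\right)^{2}$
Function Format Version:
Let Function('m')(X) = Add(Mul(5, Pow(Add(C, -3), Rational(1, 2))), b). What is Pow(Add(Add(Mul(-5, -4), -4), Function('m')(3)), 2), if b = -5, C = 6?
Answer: Add(196, Mul(110, Pow(3, Rational(1, 2)))) ≈ 386.53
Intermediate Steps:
Function('m')(X) = Add(-5, Mul(5, Pow(3, Rational(1, 2)))) (Function('m')(X) = Add(Mul(5, Pow(Add(6, -3), Rational(1, 2))), -5) = Add(Mul(5, Pow(3, Rational(1, 2))), -5) = Add(-5, Mul(5, Pow(3, Rational(1, 2)))))
Pow(Add(Add(Mul(-5, -4), -4), Function('m')(3)), 2) = Pow(Add(Add(Mul(-5, -4), -4), Add(-5, Mul(5, Pow(3, Rational(1, 2))))), 2) = Pow(Add(Add(20, -4), Add(-5, Mul(5, Pow(3, Rational(1, 2))))), 2) = Pow(Add(16, Add(-5, Mul(5, Pow(3, Rational(1, 2))))), 2) = Pow(Add(11, Mul(5, Pow(3, Rational(1, 2)))), 2)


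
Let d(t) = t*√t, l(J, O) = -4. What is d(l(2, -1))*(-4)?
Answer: 32*I ≈ 32.0*I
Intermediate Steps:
d(t) = t^(3/2)
d(l(2, -1))*(-4) = (-4)^(3/2)*(-4) = -8*I*(-4) = 32*I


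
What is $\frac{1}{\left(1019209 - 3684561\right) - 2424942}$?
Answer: $- \frac{1}{5090294} \approx -1.9645 \cdot 10^{-7}$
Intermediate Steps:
$\frac{1}{\left(1019209 - 3684561\right) - 2424942} = \frac{1}{-2665352 - 2424942} = \frac{1}{-5090294} = - \frac{1}{5090294}$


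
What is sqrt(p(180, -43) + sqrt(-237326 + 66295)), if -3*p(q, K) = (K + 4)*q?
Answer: sqrt(2340 + I*sqrt(171031)) ≈ 48.561 + 4.2582*I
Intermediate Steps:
p(q, K) = -q*(4 + K)/3 (p(q, K) = -(K + 4)*q/3 = -(4 + K)*q/3 = -q*(4 + K)/3)
sqrt(p(180, -43) + sqrt(-237326 + 66295)) = sqrt(-1/3*180*(4 - 43) + sqrt(-237326 + 66295)) = sqrt(-1/3*180*(-39) + sqrt(-171031)) = sqrt(2340 + I*sqrt(171031))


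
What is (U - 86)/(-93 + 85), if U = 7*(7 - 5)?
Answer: 9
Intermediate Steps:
U = 14 (U = 7*2 = 14)
(U - 86)/(-93 + 85) = (14 - 86)/(-93 + 85) = -72/(-8) = -72*(-⅛) = 9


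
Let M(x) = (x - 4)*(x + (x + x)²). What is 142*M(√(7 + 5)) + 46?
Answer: -25514 + 12496*√3 ≈ -3870.3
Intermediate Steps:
M(x) = (-4 + x)*(x + 4*x²) (M(x) = (-4 + x)*(x + (2*x)²) = (-4 + x)*(x + 4*x²))
142*M(√(7 + 5)) + 46 = 142*(√(7 + 5)*(-4 - 15*√(7 + 5) + 4*(√(7 + 5))²)) + 46 = 142*(√12*(-4 - 30*√3 + 4*(√12)²)) + 46 = 142*((2*√3)*(-4 - 30*√3 + 4*(2*√3)²)) + 46 = 142*((2*√3)*(-4 - 30*√3 + 4*12)) + 46 = 142*((2*√3)*(-4 - 30*√3 + 48)) + 46 = 142*((2*√3)*(44 - 30*√3)) + 46 = 142*(2*√3*(44 - 30*√3)) + 46 = 284*√3*(44 - 30*√3) + 46 = 46 + 284*√3*(44 - 30*√3)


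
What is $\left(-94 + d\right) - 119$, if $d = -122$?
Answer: $-335$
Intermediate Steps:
$\left(-94 + d\right) - 119 = \left(-94 - 122\right) - 119 = -216 - 119 = -335$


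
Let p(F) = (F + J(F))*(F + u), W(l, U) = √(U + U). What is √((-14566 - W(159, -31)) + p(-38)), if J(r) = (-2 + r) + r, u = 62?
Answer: √(-17350 - I*√62) ≈ 0.03 - 131.72*I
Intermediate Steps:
J(r) = -2 + 2*r
W(l, U) = √2*√U (W(l, U) = √(2*U) = √2*√U)
p(F) = (-2 + 3*F)*(62 + F) (p(F) = (F + (-2 + 2*F))*(F + 62) = (-2 + 3*F)*(62 + F))
√((-14566 - W(159, -31)) + p(-38)) = √((-14566 - √2*√(-31)) + (-124 + 3*(-38)² + 184*(-38))) = √((-14566 - √2*I*√31) + (-124 + 3*1444 - 6992)) = √((-14566 - I*√62) + (-124 + 4332 - 6992)) = √((-14566 - I*√62) - 2784) = √(-17350 - I*√62)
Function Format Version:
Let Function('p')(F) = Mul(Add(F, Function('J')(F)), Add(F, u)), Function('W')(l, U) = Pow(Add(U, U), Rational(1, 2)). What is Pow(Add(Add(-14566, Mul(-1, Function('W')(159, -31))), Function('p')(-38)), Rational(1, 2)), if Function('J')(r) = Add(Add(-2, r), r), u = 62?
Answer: Pow(Add(-17350, Mul(-1, I, Pow(62, Rational(1, 2)))), Rational(1, 2)) ≈ Add(0.030, Mul(-131.72, I))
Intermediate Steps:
Function('J')(r) = Add(-2, Mul(2, r))
Function('W')(l, U) = Mul(Pow(2, Rational(1, 2)), Pow(U, Rational(1, 2))) (Function('W')(l, U) = Pow(Mul(2, U), Rational(1, 2)) = Mul(Pow(2, Rational(1, 2)), Pow(U, Rational(1, 2))))
Function('p')(F) = Mul(Add(-2, Mul(3, F)), Add(62, F)) (Function('p')(F) = Mul(Add(F, Add(-2, Mul(2, F))), Add(F, 62)) = Mul(Add(-2, Mul(3, F)), Add(62, F)))
Pow(Add(Add(-14566, Mul(-1, Function('W')(159, -31))), Function('p')(-38)), Rational(1, 2)) = Pow(Add(Add(-14566, Mul(-1, Mul(Pow(2, Rational(1, 2)), Pow(-31, Rational(1, 2))))), Add(-124, Mul(3, Pow(-38, 2)), Mul(184, -38))), Rational(1, 2)) = Pow(Add(Add(-14566, Mul(-1, Mul(Pow(2, Rational(1, 2)), Mul(I, Pow(31, Rational(1, 2)))))), Add(-124, Mul(3, 1444), -6992)), Rational(1, 2)) = Pow(Add(Add(-14566, Mul(-1, Mul(I, Pow(62, Rational(1, 2))))), Add(-124, 4332, -6992)), Rational(1, 2)) = Pow(Add(Add(-14566, Mul(-1, I, Pow(62, Rational(1, 2)))), -2784), Rational(1, 2)) = Pow(Add(-17350, Mul(-1, I, Pow(62, Rational(1, 2)))), Rational(1, 2))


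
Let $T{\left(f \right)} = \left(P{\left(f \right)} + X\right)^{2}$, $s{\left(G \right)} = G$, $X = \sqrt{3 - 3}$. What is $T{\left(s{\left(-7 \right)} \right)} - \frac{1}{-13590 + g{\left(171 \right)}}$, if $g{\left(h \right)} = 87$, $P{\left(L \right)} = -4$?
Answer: $\frac{216049}{13503} \approx 16.0$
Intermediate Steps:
$X = 0$ ($X = \sqrt{0} = 0$)
$T{\left(f \right)} = 16$ ($T{\left(f \right)} = \left(-4 + 0\right)^{2} = \left(-4\right)^{2} = 16$)
$T{\left(s{\left(-7 \right)} \right)} - \frac{1}{-13590 + g{\left(171 \right)}} = 16 - \frac{1}{-13590 + 87} = 16 - \frac{1}{-13503} = 16 - - \frac{1}{13503} = 16 + \frac{1}{13503} = \frac{216049}{13503}$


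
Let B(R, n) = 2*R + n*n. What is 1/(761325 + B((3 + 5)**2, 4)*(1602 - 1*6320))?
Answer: 1/81933 ≈ 1.2205e-5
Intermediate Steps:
B(R, n) = n**2 + 2*R (B(R, n) = 2*R + n**2 = n**2 + 2*R)
1/(761325 + B((3 + 5)**2, 4)*(1602 - 1*6320)) = 1/(761325 + (4**2 + 2*(3 + 5)**2)*(1602 - 1*6320)) = 1/(761325 + (16 + 2*8**2)*(1602 - 6320)) = 1/(761325 + (16 + 2*64)*(-4718)) = 1/(761325 + (16 + 128)*(-4718)) = 1/(761325 + 144*(-4718)) = 1/(761325 - 679392) = 1/81933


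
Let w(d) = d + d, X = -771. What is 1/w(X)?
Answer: -1/1542 ≈ -0.00064851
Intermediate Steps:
w(d) = 2*d
1/w(X) = 1/(2*(-771)) = 1/(-1542) = -1/1542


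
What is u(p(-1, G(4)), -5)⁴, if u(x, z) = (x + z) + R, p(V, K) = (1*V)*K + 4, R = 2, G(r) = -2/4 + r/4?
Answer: 1/16 ≈ 0.062500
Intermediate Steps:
G(r) = -½ + r/4 (G(r) = -2*¼ + r*(¼) = -½ + r/4)
p(V, K) = 4 + K*V (p(V, K) = V*K + 4 = K*V + 4 = 4 + K*V)
u(x, z) = 2 + x + z (u(x, z) = (x + z) + 2 = 2 + x + z)
u(p(-1, G(4)), -5)⁴ = (2 + (4 + (-½ + (¼)*4)*(-1)) - 5)⁴ = (2 + (4 + (-½ + 1)*(-1)) - 5)⁴ = (2 + (4 + (½)*(-1)) - 5)⁴ = (2 + (4 - ½) - 5)⁴ = (2 + 7/2 - 5)⁴ = (½)⁴ = 1/16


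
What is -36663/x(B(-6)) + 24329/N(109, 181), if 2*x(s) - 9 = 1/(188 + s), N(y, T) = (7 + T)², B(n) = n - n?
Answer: -487186030075/59837392 ≈ -8141.8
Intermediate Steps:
B(n) = 0
x(s) = 9/2 + 1/(2*(188 + s))
-36663/x(B(-6)) + 24329/N(109, 181) = -36663*2*(188 + 0)/(1693 + 9*0) + 24329/((7 + 181)²) = -36663*376/(1693 + 0) + 24329/(188²) = -36663/((½)*(1/188)*1693) + 24329/35344 = -36663/1693/376 + 24329*(1/35344) = -36663*376/1693 + 24329/35344 = -13785288/1693 + 24329/35344 = -487186030075/59837392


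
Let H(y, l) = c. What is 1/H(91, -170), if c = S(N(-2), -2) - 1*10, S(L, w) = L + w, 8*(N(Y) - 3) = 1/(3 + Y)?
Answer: -8/71 ≈ -0.11268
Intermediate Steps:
N(Y) = 3 + 1/(8*(3 + Y))
c = -71/8 (c = ((73 + 24*(-2))/(8*(3 - 2)) - 2) - 1*10 = ((⅛)*(73 - 48)/1 - 2) - 10 = ((⅛)*1*25 - 2) - 10 = (25/8 - 2) - 10 = 9/8 - 10 = -71/8 ≈ -8.8750)
H(y, l) = -71/8
1/H(91, -170) = 1/(-71/8) = -8/71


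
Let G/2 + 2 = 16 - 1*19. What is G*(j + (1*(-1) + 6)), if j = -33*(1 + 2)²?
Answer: 2920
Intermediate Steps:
G = -10 (G = -4 + 2*(16 - 1*19) = -4 + 2*(16 - 19) = -4 + 2*(-3) = -4 - 6 = -10)
j = -297 (j = -33*3² = -33*9 = -297)
G*(j + (1*(-1) + 6)) = -10*(-297 + (1*(-1) + 6)) = -10*(-297 + (-1 + 6)) = -10*(-297 + 5) = -10*(-292) = 2920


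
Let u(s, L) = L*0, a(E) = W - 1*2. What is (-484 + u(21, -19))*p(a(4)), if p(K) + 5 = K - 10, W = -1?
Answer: 8712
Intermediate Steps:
a(E) = -3 (a(E) = -1 - 1*2 = -1 - 2 = -3)
u(s, L) = 0
p(K) = -15 + K (p(K) = -5 + (K - 10) = -5 + (-10 + K) = -15 + K)
(-484 + u(21, -19))*p(a(4)) = (-484 + 0)*(-15 - 3) = -484*(-18) = 8712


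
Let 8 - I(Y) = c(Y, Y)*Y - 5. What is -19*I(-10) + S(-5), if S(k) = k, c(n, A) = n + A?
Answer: 3548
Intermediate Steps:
c(n, A) = A + n
I(Y) = 13 - 2*Y² (I(Y) = 8 - ((Y + Y)*Y - 5) = 8 - ((2*Y)*Y - 5) = 8 - (2*Y² - 5) = 8 - (-5 + 2*Y²) = 8 + (5 - 2*Y²) = 13 - 2*Y²)
-19*I(-10) + S(-5) = -19*(13 - 2*(-10)²) - 5 = -19*(13 - 2*100) - 5 = -19*(13 - 200) - 5 = -19*(-187) - 5 = 3553 - 5 = 3548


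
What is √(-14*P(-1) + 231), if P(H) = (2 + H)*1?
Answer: √217 ≈ 14.731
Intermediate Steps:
P(H) = 2 + H
√(-14*P(-1) + 231) = √(-14*(2 - 1) + 231) = √(-14*1 + 231) = √(-14 + 231) = √217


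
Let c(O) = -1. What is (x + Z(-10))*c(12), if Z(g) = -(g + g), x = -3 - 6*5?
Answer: 13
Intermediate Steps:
x = -33 (x = -3 - 30 = -33)
Z(g) = -2*g
(x + Z(-10))*c(12) = (-33 - 2*(-10))*(-1) = (-33 + 20)*(-1) = -13*(-1) = 13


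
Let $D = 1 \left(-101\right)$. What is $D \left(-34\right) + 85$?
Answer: $3519$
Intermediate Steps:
$D = -101$
$D \left(-34\right) + 85 = \left(-101\right) \left(-34\right) + 85 = 3434 + 85 = 3519$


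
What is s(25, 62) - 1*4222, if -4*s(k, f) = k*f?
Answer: -9219/2 ≈ -4609.5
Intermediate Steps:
s(k, f) = -f*k/4 (s(k, f) = -k*f/4 = -f*k/4)
s(25, 62) - 1*4222 = -¼*62*25 - 1*4222 = -775/2 - 4222 = -9219/2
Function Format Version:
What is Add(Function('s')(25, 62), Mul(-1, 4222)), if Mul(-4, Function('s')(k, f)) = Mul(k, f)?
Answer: Rational(-9219, 2) ≈ -4609.5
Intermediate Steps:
Function('s')(k, f) = Mul(Rational(-1, 4), f, k) (Function('s')(k, f) = Mul(Rational(-1, 4), Mul(k, f)) = Mul(Rational(-1, 4), Mul(f, k)) = Mul(Rational(-1, 4), f, k))
Add(Function('s')(25, 62), Mul(-1, 4222)) = Add(Mul(Rational(-1, 4), 62, 25), Mul(-1, 4222)) = Add(Rational(-775, 2), -4222) = Rational(-9219, 2)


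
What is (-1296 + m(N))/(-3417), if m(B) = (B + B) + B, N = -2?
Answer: 434/1139 ≈ 0.38104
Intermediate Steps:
m(B) = 3*B (m(B) = 2*B + B = 3*B)
(-1296 + m(N))/(-3417) = (-1296 + 3*(-2))/(-3417) = (-1296 - 6)*(-1/3417) = -1302*(-1/3417) = 434/1139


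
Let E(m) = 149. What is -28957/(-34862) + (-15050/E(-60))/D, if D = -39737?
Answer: 171973655141/206411382806 ≈ 0.83316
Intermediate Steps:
-28957/(-34862) + (-15050/E(-60))/D = -28957/(-34862) - 15050/149/(-39737) = -28957*(-1/34862) - 15050*1/149*(-1/39737) = 28957/34862 - 15050/149*(-1/39737) = 28957/34862 + 15050/5920813 = 171973655141/206411382806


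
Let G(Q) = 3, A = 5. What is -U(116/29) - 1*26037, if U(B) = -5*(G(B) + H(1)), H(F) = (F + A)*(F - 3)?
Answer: -26082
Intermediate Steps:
H(F) = (-3 + F)*(5 + F) (H(F) = (F + 5)*(F - 3) = (5 + F)*(-3 + F) = (-3 + F)*(5 + F))
U(B) = 45 (U(B) = -5*(3 + (-15 + 1**2 + 2*1)) = -5*(3 + (-15 + 1 + 2)) = -5*(3 - 12) = -5*(-9) = 45)
-U(116/29) - 1*26037 = -1*45 - 1*26037 = -45 - 26037 = -26082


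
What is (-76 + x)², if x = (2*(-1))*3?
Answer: 6724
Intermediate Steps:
x = -6 (x = -2*3 = -6)
(-76 + x)² = (-76 - 6)² = (-82)² = 6724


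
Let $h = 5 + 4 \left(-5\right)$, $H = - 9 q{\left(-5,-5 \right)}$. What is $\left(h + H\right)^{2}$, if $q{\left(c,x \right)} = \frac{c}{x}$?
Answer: $576$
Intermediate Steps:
$H = -9$ ($H = - 9 \left(- \frac{5}{-5}\right) = - 9 \left(\left(-5\right) \left(- \frac{1}{5}\right)\right) = \left(-9\right) 1 = -9$)
$h = -15$ ($h = 5 - 20 = -15$)
$\left(h + H\right)^{2} = \left(-15 - 9\right)^{2} = \left(-24\right)^{2} = 576$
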